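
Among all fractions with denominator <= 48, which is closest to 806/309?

Expand x = 806/309 as a continued fraction with the Euclidean algorithm:
  806 = 2*309 + 188, so a_0 = 2.
  309 = 1*188 + 121, so a_1 = 1.
  188 = 1*121 + 67, so a_2 = 1.
  121 = 1*67 + 54, so a_3 = 1.
  67 = 1*54 + 13, so a_4 = 1.
  54 = 4*13 + 2, so a_5 = 4.
  13 = 6*2 + 1, so a_6 = 6.
  2 = 2*1 + 0, so a_7 = 2.
so x = [2; 1, 1, 1, 1, 4, 6, 2].
Convergents (p_i = a_i*p_{i-1} + p_{i-2}, q_i = a_i*q_{i-1} + q_{i-2} with p_{-2}=0, p_{-1}=1, q_{-2}=1, q_{-1}=0), until the denominator exceeds 48:
  i=0: a_0=2, p_0 = 2*1 + 0 = 2, q_0 = 2*0 + 1 = 1.
  i=1: a_1=1, p_1 = 1*2 + 1 = 3, q_1 = 1*1 + 0 = 1.
  i=2: a_2=1, p_2 = 1*3 + 2 = 5, q_2 = 1*1 + 1 = 2.
  i=3: a_3=1, p_3 = 1*5 + 3 = 8, q_3 = 1*2 + 1 = 3.
  i=4: a_4=1, p_4 = 1*8 + 5 = 13, q_4 = 1*3 + 2 = 5.
  i=5: a_5=4, p_5 = 4*13 + 8 = 60, q_5 = 4*5 + 3 = 23.
  i=6: a_6=6, p_6 = 6*60 + 13 = 373, q_6 = 6*23 + 5 = 143.
q_6 = 143 > 48, so the last convergent with denominator <= 48 is p_5/q_5 = 60/23.
The closest fraction with denominator <= 48 is either p_5/q_5 or the intermediate fraction (k*p_5 + p_4)/(k*q_5 + q_4) with the largest k >= 1 whose denominator stays <= 48; these approach x as k grows, and every other convergent or intermediate fraction in range is farther away.
Largest k: floor((48 - q_4)/q_5) = floor((48 - 5)/23) = 1.
That gives (1*60 + 13)/(1*23 + 5) = 73/28.
Compare the errors: |x - 60/23| = |806*23 - 60*309|/(309*23) = 2/7107, and |x - 73/28| = |806*28 - 73*309|/(309*28) = 11/8652.
Cross-multiplying, 2*8652 = 17304 < 78177 = 11*7107, so 2/7107 is smaller: the convergent 60/23 is closer to x than 73/28.

60/23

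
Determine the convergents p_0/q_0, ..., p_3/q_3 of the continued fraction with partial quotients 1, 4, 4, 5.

1/1, 5/4, 21/17, 110/89

Using the convergent recurrence p_i = a_i*p_{i-1} + p_{i-2}, q_i = a_i*q_{i-1} + q_{i-2} with p_{-2}=0, p_{-1}=1, q_{-2}=1, q_{-1}=0:
  i=0: a_0=1, p_0 = 1*1 + 0 = 1, q_0 = 1*0 + 1 = 1.
  i=1: a_1=4, p_1 = 4*1 + 1 = 5, q_1 = 4*1 + 0 = 4.
  i=2: a_2=4, p_2 = 4*5 + 1 = 21, q_2 = 4*4 + 1 = 17.
  i=3: a_3=5, p_3 = 5*21 + 5 = 110, q_3 = 5*17 + 4 = 89.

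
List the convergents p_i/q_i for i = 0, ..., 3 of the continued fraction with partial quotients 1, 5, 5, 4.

Using the convergent recurrence p_i = a_i*p_{i-1} + p_{i-2}, q_i = a_i*q_{i-1} + q_{i-2} with p_{-2}=0, p_{-1}=1, q_{-2}=1, q_{-1}=0:
  i=0: a_0=1, p_0 = 1*1 + 0 = 1, q_0 = 1*0 + 1 = 1.
  i=1: a_1=5, p_1 = 5*1 + 1 = 6, q_1 = 5*1 + 0 = 5.
  i=2: a_2=5, p_2 = 5*6 + 1 = 31, q_2 = 5*5 + 1 = 26.
  i=3: a_3=4, p_3 = 4*31 + 6 = 130, q_3 = 4*26 + 5 = 109.

1/1, 6/5, 31/26, 130/109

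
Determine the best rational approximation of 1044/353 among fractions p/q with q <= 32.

Expand x = 1044/353 as a continued fraction with the Euclidean algorithm:
  1044 = 2*353 + 338, so a_0 = 2.
  353 = 1*338 + 15, so a_1 = 1.
  338 = 22*15 + 8, so a_2 = 22.
  15 = 1*8 + 7, so a_3 = 1.
  8 = 1*7 + 1, so a_4 = 1.
  7 = 7*1 + 0, so a_5 = 7.
so x = [2; 1, 22, 1, 1, 7].
Convergents (p_i = a_i*p_{i-1} + p_{i-2}, q_i = a_i*q_{i-1} + q_{i-2} with p_{-2}=0, p_{-1}=1, q_{-2}=1, q_{-1}=0), until the denominator exceeds 32:
  i=0: a_0=2, p_0 = 2*1 + 0 = 2, q_0 = 2*0 + 1 = 1.
  i=1: a_1=1, p_1 = 1*2 + 1 = 3, q_1 = 1*1 + 0 = 1.
  i=2: a_2=22, p_2 = 22*3 + 2 = 68, q_2 = 22*1 + 1 = 23.
  i=3: a_3=1, p_3 = 1*68 + 3 = 71, q_3 = 1*23 + 1 = 24.
  i=4: a_4=1, p_4 = 1*71 + 68 = 139, q_4 = 1*24 + 23 = 47.
q_4 = 47 > 32, so the last convergent with denominator <= 32 is p_3/q_3 = 71/24.
The closest fraction with denominator <= 32 is either p_3/q_3 or the intermediate fraction (k*p_3 + p_2)/(k*q_3 + q_2) with the largest k >= 1 whose denominator stays <= 32; these approach x as k grows, and every other convergent or intermediate fraction in range is farther away.
Largest k: floor((32 - q_2)/q_3) = floor((32 - 23)/24) = 0.
Since k = 0, no intermediate fraction beyond p_3/q_3 has denominator <= 32, so the convergent 71/24 is the closest (its error is |1044*24 - 71*353|/(353*24) = 7/8472).

71/24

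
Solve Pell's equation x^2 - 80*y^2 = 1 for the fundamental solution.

(x, y) = (9, 1)

First expand sqrt(80) as a continued fraction. With x_i = (sqrt(80) + m_i)/d_i and (m_0, d_0) = (0, 1): a_0 = floor(sqrt(80)) = 8, since 8^2 = 64 <= 80 < 81 = 9^2.
Iterate m_{i+1} = d_i*a_i - m_i, d_{i+1} = (80 - m_{i+1}^2)/d_i, a_{i+1} = floor((a_0 + m_{i+1})/d_{i+1}):
  m_1 = 1*8 - 0 = 8, d_1 = (80 - 8^2)/1 = 16/1 = 16, a_1 = floor((8 + 8)/16) = 1.
  m_2 = 16*1 - 8 = 8, d_2 = (80 - 8^2)/16 = 16/16 = 1, a_2 = floor((8 + 8)/1) = 16.
  m_3 = 1*16 - 8 = 8, d_3 = (80 - 8^2)/1 = 16/1 = 16: (m_3, d_3) = (m_1, d_1) = (8, 16), so from here the quotients repeat a_1, a_2; the period length is 2.
So sqrt(80) = [8; (1, 16)] with period length k = 2.
k is even, so the fundamental solution of x^2 - 80y^2 = 1 is (p_{k-1}, q_{k-1}) = (p_1, q_1); compute convergents through index 1.
Convergents (p_i = a_i*p_{i-1} + p_{i-2}, q_i = a_i*q_{i-1} + q_{i-2} with p_{-2}=0, p_{-1}=1, q_{-2}=1, q_{-1}=0):
  i=0: a_0=8, p_0 = 8*1 + 0 = 8, q_0 = 8*0 + 1 = 1.
  i=1: a_1=1, p_1 = 1*8 + 1 = 9, q_1 = 1*1 + 0 = 1.
Check: 9^2 - 80*1^2 = 81 - 80 = 1, so (x, y) = (9, 1) solves the equation, and by the theorem it is the least positive solution.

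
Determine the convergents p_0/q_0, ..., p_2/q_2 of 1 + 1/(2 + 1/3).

1/1, 3/2, 10/7

Using the convergent recurrence p_i = a_i*p_{i-1} + p_{i-2}, q_i = a_i*q_{i-1} + q_{i-2} with p_{-2}=0, p_{-1}=1, q_{-2}=1, q_{-1}=0:
  i=0: a_0=1, p_0 = 1*1 + 0 = 1, q_0 = 1*0 + 1 = 1.
  i=1: a_1=2, p_1 = 2*1 + 1 = 3, q_1 = 2*1 + 0 = 2.
  i=2: a_2=3, p_2 = 3*3 + 1 = 10, q_2 = 3*2 + 1 = 7.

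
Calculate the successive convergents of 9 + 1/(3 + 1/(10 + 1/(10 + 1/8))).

Using the convergent recurrence p_i = a_i*p_{i-1} + p_{i-2}, q_i = a_i*q_{i-1} + q_{i-2} with p_{-2}=0, p_{-1}=1, q_{-2}=1, q_{-1}=0:
  i=0: a_0=9, p_0 = 9*1 + 0 = 9, q_0 = 9*0 + 1 = 1.
  i=1: a_1=3, p_1 = 3*9 + 1 = 28, q_1 = 3*1 + 0 = 3.
  i=2: a_2=10, p_2 = 10*28 + 9 = 289, q_2 = 10*3 + 1 = 31.
  i=3: a_3=10, p_3 = 10*289 + 28 = 2918, q_3 = 10*31 + 3 = 313.
  i=4: a_4=8, p_4 = 8*2918 + 289 = 23633, q_4 = 8*313 + 31 = 2535.

9/1, 28/3, 289/31, 2918/313, 23633/2535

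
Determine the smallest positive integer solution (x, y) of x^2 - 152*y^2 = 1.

(x, y) = (37, 3)

First expand sqrt(152) as a continued fraction. With x_i = (sqrt(152) + m_i)/d_i and (m_0, d_0) = (0, 1): a_0 = floor(sqrt(152)) = 12, since 12^2 = 144 <= 152 < 169 = 13^2.
Iterate m_{i+1} = d_i*a_i - m_i, d_{i+1} = (152 - m_{i+1}^2)/d_i, a_{i+1} = floor((a_0 + m_{i+1})/d_{i+1}):
  m_1 = 1*12 - 0 = 12, d_1 = (152 - 12^2)/1 = 8/1 = 8, a_1 = floor((12 + 12)/8) = 3.
  m_2 = 8*3 - 12 = 12, d_2 = (152 - 12^2)/8 = 8/8 = 1, a_2 = floor((12 + 12)/1) = 24.
  m_3 = 1*24 - 12 = 12, d_3 = (152 - 12^2)/1 = 8/1 = 8: (m_3, d_3) = (m_1, d_1) = (12, 8), so from here the quotients repeat a_1, a_2; the period length is 2.
So sqrt(152) = [12; (3, 24)] with period length k = 2.
k is even, so the fundamental solution of x^2 - 152y^2 = 1 is (p_{k-1}, q_{k-1}) = (p_1, q_1); compute convergents through index 1.
Convergents (p_i = a_i*p_{i-1} + p_{i-2}, q_i = a_i*q_{i-1} + q_{i-2} with p_{-2}=0, p_{-1}=1, q_{-2}=1, q_{-1}=0):
  i=0: a_0=12, p_0 = 12*1 + 0 = 12, q_0 = 12*0 + 1 = 1.
  i=1: a_1=3, p_1 = 3*12 + 1 = 37, q_1 = 3*1 + 0 = 3.
Check: 37^2 - 152*3^2 = 1369 - 1368 = 1, so (x, y) = (37, 3) solves the equation, and by the theorem it is the least positive solution.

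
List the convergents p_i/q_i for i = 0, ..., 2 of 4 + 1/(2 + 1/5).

Using the convergent recurrence p_i = a_i*p_{i-1} + p_{i-2}, q_i = a_i*q_{i-1} + q_{i-2} with p_{-2}=0, p_{-1}=1, q_{-2}=1, q_{-1}=0:
  i=0: a_0=4, p_0 = 4*1 + 0 = 4, q_0 = 4*0 + 1 = 1.
  i=1: a_1=2, p_1 = 2*4 + 1 = 9, q_1 = 2*1 + 0 = 2.
  i=2: a_2=5, p_2 = 5*9 + 4 = 49, q_2 = 5*2 + 1 = 11.

4/1, 9/2, 49/11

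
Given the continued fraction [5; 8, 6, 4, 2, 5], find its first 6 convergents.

5/1, 41/8, 251/49, 1045/204, 2341/457, 12750/2489

Using the convergent recurrence p_i = a_i*p_{i-1} + p_{i-2}, q_i = a_i*q_{i-1} + q_{i-2} with p_{-2}=0, p_{-1}=1, q_{-2}=1, q_{-1}=0:
  i=0: a_0=5, p_0 = 5*1 + 0 = 5, q_0 = 5*0 + 1 = 1.
  i=1: a_1=8, p_1 = 8*5 + 1 = 41, q_1 = 8*1 + 0 = 8.
  i=2: a_2=6, p_2 = 6*41 + 5 = 251, q_2 = 6*8 + 1 = 49.
  i=3: a_3=4, p_3 = 4*251 + 41 = 1045, q_3 = 4*49 + 8 = 204.
  i=4: a_4=2, p_4 = 2*1045 + 251 = 2341, q_4 = 2*204 + 49 = 457.
  i=5: a_5=5, p_5 = 5*2341 + 1045 = 12750, q_5 = 5*457 + 204 = 2489.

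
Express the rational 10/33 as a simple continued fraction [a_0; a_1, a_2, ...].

Run the Euclidean algorithm on 10 and 33; the successive quotients are the partial quotients a_0, a_1, ... (each step inverts the fractional part left over by the previous one):
  10 = 0*33 + 10, so a_0 = 0.
  33 = 3*10 + 3, so a_1 = 3.
  10 = 3*3 + 1, so a_2 = 3.
  3 = 3*1 + 0, so a_3 = 3.
The remainder reaches 0 after 4 divisions, so the expansion has 4 partial quotients, read off in order.

[0; 3, 3, 3]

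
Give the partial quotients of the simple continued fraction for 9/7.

[1; 3, 2]

Run the Euclidean algorithm on 9 and 7; the successive quotients are the partial quotients a_0, a_1, ... (each step inverts the fractional part left over by the previous one):
  9 = 1*7 + 2, so a_0 = 1.
  7 = 3*2 + 1, so a_1 = 3.
  2 = 2*1 + 0, so a_2 = 2.
The remainder reaches 0 after 3 divisions, so the expansion has 3 partial quotients, read off in order.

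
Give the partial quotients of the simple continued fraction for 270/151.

[1; 1, 3, 1, 2, 1, 1, 4]

Run the Euclidean algorithm on 270 and 151; the successive quotients are the partial quotients a_0, a_1, ... (each step inverts the fractional part left over by the previous one):
  270 = 1*151 + 119, so a_0 = 1.
  151 = 1*119 + 32, so a_1 = 1.
  119 = 3*32 + 23, so a_2 = 3.
  32 = 1*23 + 9, so a_3 = 1.
  23 = 2*9 + 5, so a_4 = 2.
  9 = 1*5 + 4, so a_5 = 1.
  5 = 1*4 + 1, so a_6 = 1.
  4 = 4*1 + 0, so a_7 = 4.
The remainder reaches 0 after 8 divisions, so the expansion has 8 partial quotients, read off in order.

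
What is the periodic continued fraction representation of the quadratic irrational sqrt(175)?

[13; (4, 2, 1, 2, 4, 26)]

Write x_i = (sqrt(175) + m_i)/d_i with (m_0, d_0) = (0, 1). a_0 = floor(sqrt(175)) = 13, since 13^2 = 169 <= 175 < 196 = 14^2.
Iterate m_{i+1} = d_i*a_i - m_i, d_{i+1} = (175 - m_{i+1}^2)/d_i, a_{i+1} = floor((a_0 + m_{i+1})/d_{i+1}):
  m_1 = 1*13 - 0 = 13, d_1 = (175 - 13^2)/1 = 6/1 = 6, a_1 = floor((13 + 13)/6) = 4.
  m_2 = 6*4 - 13 = 11, d_2 = (175 - 11^2)/6 = 54/6 = 9, a_2 = floor((13 + 11)/9) = 2.
  m_3 = 9*2 - 11 = 7, d_3 = (175 - 7^2)/9 = 126/9 = 14, a_3 = floor((13 + 7)/14) = 1.
  m_4 = 14*1 - 7 = 7, d_4 = (175 - 7^2)/14 = 126/14 = 9, a_4 = floor((13 + 7)/9) = 2.
  m_5 = 9*2 - 7 = 11, d_5 = (175 - 11^2)/9 = 54/9 = 6, a_5 = floor((13 + 11)/6) = 4.
  m_6 = 6*4 - 11 = 13, d_6 = (175 - 13^2)/6 = 6/6 = 1, a_6 = floor((13 + 13)/1) = 26.
  m_7 = 1*26 - 13 = 13, d_7 = (175 - 13^2)/1 = 6/1 = 6: (m_7, d_7) = (m_1, d_1) = (13, 6), so from here the quotients repeat a_1, ..., a_6; the period length is 6.
Hence the expansion of sqrt(175) is a_0 = 13 followed by the repeating block 4, 2, 1, 2, 4, 26 (period 6).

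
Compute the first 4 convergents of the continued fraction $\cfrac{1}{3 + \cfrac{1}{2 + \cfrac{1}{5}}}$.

0/1, 1/3, 2/7, 11/38

Using the convergent recurrence p_i = a_i*p_{i-1} + p_{i-2}, q_i = a_i*q_{i-1} + q_{i-2} with p_{-2}=0, p_{-1}=1, q_{-2}=1, q_{-1}=0:
  i=0: a_0=0, p_0 = 0*1 + 0 = 0, q_0 = 0*0 + 1 = 1.
  i=1: a_1=3, p_1 = 3*0 + 1 = 1, q_1 = 3*1 + 0 = 3.
  i=2: a_2=2, p_2 = 2*1 + 0 = 2, q_2 = 2*3 + 1 = 7.
  i=3: a_3=5, p_3 = 5*2 + 1 = 11, q_3 = 5*7 + 3 = 38.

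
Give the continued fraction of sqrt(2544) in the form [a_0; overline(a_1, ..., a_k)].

[50; overline(2, 3, 1, 1, 6, 6, 6, 1, 1, 3, 2, 100)]

Write x_i = (sqrt(2544) + m_i)/d_i with (m_0, d_0) = (0, 1). a_0 = floor(sqrt(2544)) = 50, since 50^2 = 2500 <= 2544 < 2601 = 51^2.
Iterate m_{i+1} = d_i*a_i - m_i, d_{i+1} = (2544 - m_{i+1}^2)/d_i, a_{i+1} = floor((a_0 + m_{i+1})/d_{i+1}):
  m_1 = 1*50 - 0 = 50, d_1 = (2544 - 50^2)/1 = 44/1 = 44, a_1 = floor((50 + 50)/44) = 2.
  m_2 = 44*2 - 50 = 38, d_2 = (2544 - 38^2)/44 = 1100/44 = 25, a_2 = floor((50 + 38)/25) = 3.
  m_3 = 25*3 - 38 = 37, d_3 = (2544 - 37^2)/25 = 1175/25 = 47, a_3 = floor((50 + 37)/47) = 1.
  m_4 = 47*1 - 37 = 10, d_4 = (2544 - 10^2)/47 = 2444/47 = 52, a_4 = floor((50 + 10)/52) = 1.
  m_5 = 52*1 - 10 = 42, d_5 = (2544 - 42^2)/52 = 780/52 = 15, a_5 = floor((50 + 42)/15) = 6.
  m_6 = 15*6 - 42 = 48, d_6 = (2544 - 48^2)/15 = 240/15 = 16, a_6 = floor((50 + 48)/16) = 6.
  m_7 = 16*6 - 48 = 48, d_7 = (2544 - 48^2)/16 = 240/16 = 15, a_7 = floor((50 + 48)/15) = 6.
  m_8 = 15*6 - 48 = 42, d_8 = (2544 - 42^2)/15 = 780/15 = 52, a_8 = floor((50 + 42)/52) = 1.
  m_9 = 52*1 - 42 = 10, d_9 = (2544 - 10^2)/52 = 2444/52 = 47, a_9 = floor((50 + 10)/47) = 1.
  m_10 = 47*1 - 10 = 37, d_10 = (2544 - 37^2)/47 = 1175/47 = 25, a_10 = floor((50 + 37)/25) = 3.
  m_11 = 25*3 - 37 = 38, d_11 = (2544 - 38^2)/25 = 1100/25 = 44, a_11 = floor((50 + 38)/44) = 2.
  m_12 = 44*2 - 38 = 50, d_12 = (2544 - 50^2)/44 = 44/44 = 1, a_12 = floor((50 + 50)/1) = 100.
  m_13 = 1*100 - 50 = 50, d_13 = (2544 - 50^2)/1 = 44/1 = 44: (m_13, d_13) = (m_1, d_1) = (50, 44), so from here the quotients repeat a_1, ..., a_12; the period length is 12.
Hence the expansion of sqrt(2544) is a_0 = 50 followed by the repeating block 2, 3, 1, 1, 6, 6, 6, 1, 1, 3, 2, 100 (period 12).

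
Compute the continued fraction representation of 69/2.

[34; 2]

Run the Euclidean algorithm on 69 and 2; the successive quotients are the partial quotients a_0, a_1, ... (each step inverts the fractional part left over by the previous one):
  69 = 34*2 + 1, so a_0 = 34.
  2 = 2*1 + 0, so a_1 = 2.
The remainder reaches 0 after 2 divisions, so the expansion has 2 partial quotients, read off in order.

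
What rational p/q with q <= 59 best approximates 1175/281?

46/11

Expand x = 1175/281 as a continued fraction with the Euclidean algorithm:
  1175 = 4*281 + 51, so a_0 = 4.
  281 = 5*51 + 26, so a_1 = 5.
  51 = 1*26 + 25, so a_2 = 1.
  26 = 1*25 + 1, so a_3 = 1.
  25 = 25*1 + 0, so a_4 = 25.
so x = [4; 5, 1, 1, 25].
Convergents (p_i = a_i*p_{i-1} + p_{i-2}, q_i = a_i*q_{i-1} + q_{i-2} with p_{-2}=0, p_{-1}=1, q_{-2}=1, q_{-1}=0), until the denominator exceeds 59:
  i=0: a_0=4, p_0 = 4*1 + 0 = 4, q_0 = 4*0 + 1 = 1.
  i=1: a_1=5, p_1 = 5*4 + 1 = 21, q_1 = 5*1 + 0 = 5.
  i=2: a_2=1, p_2 = 1*21 + 4 = 25, q_2 = 1*5 + 1 = 6.
  i=3: a_3=1, p_3 = 1*25 + 21 = 46, q_3 = 1*6 + 5 = 11.
  i=4: a_4=25, p_4 = 25*46 + 25 = 1175, q_4 = 25*11 + 6 = 281.
q_4 = 281 > 59, so the last convergent with denominator <= 59 is p_3/q_3 = 46/11.
The closest fraction with denominator <= 59 is either p_3/q_3 or the intermediate fraction (k*p_3 + p_2)/(k*q_3 + q_2) with the largest k >= 1 whose denominator stays <= 59; these approach x as k grows, and every other convergent or intermediate fraction in range is farther away.
Largest k: floor((59 - q_2)/q_3) = floor((59 - 6)/11) = 4.
That gives (4*46 + 25)/(4*11 + 6) = 209/50.
Compare the errors: |x - 46/11| = |1175*11 - 46*281|/(281*11) = 1/3091, and |x - 209/50| = |1175*50 - 209*281|/(281*50) = 21/14050.
Cross-multiplying, 1*14050 = 14050 < 64911 = 21*3091, so 1/3091 is smaller: the convergent 46/11 is closer to x than 209/50.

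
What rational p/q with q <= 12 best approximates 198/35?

Expand x = 198/35 as a continued fraction with the Euclidean algorithm:
  198 = 5*35 + 23, so a_0 = 5.
  35 = 1*23 + 12, so a_1 = 1.
  23 = 1*12 + 11, so a_2 = 1.
  12 = 1*11 + 1, so a_3 = 1.
  11 = 11*1 + 0, so a_4 = 11.
so x = [5; 1, 1, 1, 11].
Convergents (p_i = a_i*p_{i-1} + p_{i-2}, q_i = a_i*q_{i-1} + q_{i-2} with p_{-2}=0, p_{-1}=1, q_{-2}=1, q_{-1}=0), until the denominator exceeds 12:
  i=0: a_0=5, p_0 = 5*1 + 0 = 5, q_0 = 5*0 + 1 = 1.
  i=1: a_1=1, p_1 = 1*5 + 1 = 6, q_1 = 1*1 + 0 = 1.
  i=2: a_2=1, p_2 = 1*6 + 5 = 11, q_2 = 1*1 + 1 = 2.
  i=3: a_3=1, p_3 = 1*11 + 6 = 17, q_3 = 1*2 + 1 = 3.
  i=4: a_4=11, p_4 = 11*17 + 11 = 198, q_4 = 11*3 + 2 = 35.
q_4 = 35 > 12, so the last convergent with denominator <= 12 is p_3/q_3 = 17/3.
The closest fraction with denominator <= 12 is either p_3/q_3 or the intermediate fraction (k*p_3 + p_2)/(k*q_3 + q_2) with the largest k >= 1 whose denominator stays <= 12; these approach x as k grows, and every other convergent or intermediate fraction in range is farther away.
Largest k: floor((12 - q_2)/q_3) = floor((12 - 2)/3) = 3.
That gives (3*17 + 11)/(3*3 + 2) = 62/11.
Compare the errors: |x - 17/3| = |198*3 - 17*35|/(35*3) = 1/105, and |x - 62/11| = |198*11 - 62*35|/(35*11) = 8/385.
Cross-multiplying, 1*385 = 385 < 840 = 8*105, so 1/105 is smaller: the convergent 17/3 is closer to x than 62/11.

17/3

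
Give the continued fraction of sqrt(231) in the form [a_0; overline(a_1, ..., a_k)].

Write x_i = (sqrt(231) + m_i)/d_i with (m_0, d_0) = (0, 1). a_0 = floor(sqrt(231)) = 15, since 15^2 = 225 <= 231 < 256 = 16^2.
Iterate m_{i+1} = d_i*a_i - m_i, d_{i+1} = (231 - m_{i+1}^2)/d_i, a_{i+1} = floor((a_0 + m_{i+1})/d_{i+1}):
  m_1 = 1*15 - 0 = 15, d_1 = (231 - 15^2)/1 = 6/1 = 6, a_1 = floor((15 + 15)/6) = 5.
  m_2 = 6*5 - 15 = 15, d_2 = (231 - 15^2)/6 = 6/6 = 1, a_2 = floor((15 + 15)/1) = 30.
  m_3 = 1*30 - 15 = 15, d_3 = (231 - 15^2)/1 = 6/1 = 6: (m_3, d_3) = (m_1, d_1) = (15, 6), so from here the quotients repeat a_1, a_2; the period length is 2.
Hence the expansion of sqrt(231) is a_0 = 15 followed by the repeating block 5, 30 (period 2).

[15; overline(5, 30)]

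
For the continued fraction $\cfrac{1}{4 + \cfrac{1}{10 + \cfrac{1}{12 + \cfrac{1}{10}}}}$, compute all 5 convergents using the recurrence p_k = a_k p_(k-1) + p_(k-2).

Using the convergent recurrence p_i = a_i*p_{i-1} + p_{i-2}, q_i = a_i*q_{i-1} + q_{i-2} with p_{-2}=0, p_{-1}=1, q_{-2}=1, q_{-1}=0:
  i=0: a_0=0, p_0 = 0*1 + 0 = 0, q_0 = 0*0 + 1 = 1.
  i=1: a_1=4, p_1 = 4*0 + 1 = 1, q_1 = 4*1 + 0 = 4.
  i=2: a_2=10, p_2 = 10*1 + 0 = 10, q_2 = 10*4 + 1 = 41.
  i=3: a_3=12, p_3 = 12*10 + 1 = 121, q_3 = 12*41 + 4 = 496.
  i=4: a_4=10, p_4 = 10*121 + 10 = 1220, q_4 = 10*496 + 41 = 5001.

0/1, 1/4, 10/41, 121/496, 1220/5001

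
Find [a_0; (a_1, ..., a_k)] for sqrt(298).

Write x_i = (sqrt(298) + m_i)/d_i with (m_0, d_0) = (0, 1). a_0 = floor(sqrt(298)) = 17, since 17^2 = 289 <= 298 < 324 = 18^2.
Iterate m_{i+1} = d_i*a_i - m_i, d_{i+1} = (298 - m_{i+1}^2)/d_i, a_{i+1} = floor((a_0 + m_{i+1})/d_{i+1}):
  m_1 = 1*17 - 0 = 17, d_1 = (298 - 17^2)/1 = 9/1 = 9, a_1 = floor((17 + 17)/9) = 3.
  m_2 = 9*3 - 17 = 10, d_2 = (298 - 10^2)/9 = 198/9 = 22, a_2 = floor((17 + 10)/22) = 1.
  m_3 = 22*1 - 10 = 12, d_3 = (298 - 12^2)/22 = 154/22 = 7, a_3 = floor((17 + 12)/7) = 4.
  m_4 = 7*4 - 12 = 16, d_4 = (298 - 16^2)/7 = 42/7 = 6, a_4 = floor((17 + 16)/6) = 5.
  m_5 = 6*5 - 16 = 14, d_5 = (298 - 14^2)/6 = 102/6 = 17, a_5 = floor((17 + 14)/17) = 1.
  m_6 = 17*1 - 14 = 3, d_6 = (298 - 3^2)/17 = 289/17 = 17, a_6 = floor((17 + 3)/17) = 1.
  m_7 = 17*1 - 3 = 14, d_7 = (298 - 14^2)/17 = 102/17 = 6, a_7 = floor((17 + 14)/6) = 5.
  m_8 = 6*5 - 14 = 16, d_8 = (298 - 16^2)/6 = 42/6 = 7, a_8 = floor((17 + 16)/7) = 4.
  m_9 = 7*4 - 16 = 12, d_9 = (298 - 12^2)/7 = 154/7 = 22, a_9 = floor((17 + 12)/22) = 1.
  m_10 = 22*1 - 12 = 10, d_10 = (298 - 10^2)/22 = 198/22 = 9, a_10 = floor((17 + 10)/9) = 3.
  m_11 = 9*3 - 10 = 17, d_11 = (298 - 17^2)/9 = 9/9 = 1, a_11 = floor((17 + 17)/1) = 34.
  m_12 = 1*34 - 17 = 17, d_12 = (298 - 17^2)/1 = 9/1 = 9: (m_12, d_12) = (m_1, d_1) = (17, 9), so from here the quotients repeat a_1, ..., a_11; the period length is 11.
Hence the expansion of sqrt(298) is a_0 = 17 followed by the repeating block 3, 1, 4, 5, 1, 1, 5, 4, 1, 3, 34 (period 11).

[17; (3, 1, 4, 5, 1, 1, 5, 4, 1, 3, 34)]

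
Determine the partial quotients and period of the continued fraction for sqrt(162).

Write x_i = (sqrt(162) + m_i)/d_i with (m_0, d_0) = (0, 1). a_0 = floor(sqrt(162)) = 12, since 12^2 = 144 <= 162 < 169 = 13^2.
Iterate m_{i+1} = d_i*a_i - m_i, d_{i+1} = (162 - m_{i+1}^2)/d_i, a_{i+1} = floor((a_0 + m_{i+1})/d_{i+1}):
  m_1 = 1*12 - 0 = 12, d_1 = (162 - 12^2)/1 = 18/1 = 18, a_1 = floor((12 + 12)/18) = 1.
  m_2 = 18*1 - 12 = 6, d_2 = (162 - 6^2)/18 = 126/18 = 7, a_2 = floor((12 + 6)/7) = 2.
  m_3 = 7*2 - 6 = 8, d_3 = (162 - 8^2)/7 = 98/7 = 14, a_3 = floor((12 + 8)/14) = 1.
  m_4 = 14*1 - 8 = 6, d_4 = (162 - 6^2)/14 = 126/14 = 9, a_4 = floor((12 + 6)/9) = 2.
  m_5 = 9*2 - 6 = 12, d_5 = (162 - 12^2)/9 = 18/9 = 2, a_5 = floor((12 + 12)/2) = 12.
  m_6 = 2*12 - 12 = 12, d_6 = (162 - 12^2)/2 = 18/2 = 9, a_6 = floor((12 + 12)/9) = 2.
  m_7 = 9*2 - 12 = 6, d_7 = (162 - 6^2)/9 = 126/9 = 14, a_7 = floor((12 + 6)/14) = 1.
  m_8 = 14*1 - 6 = 8, d_8 = (162 - 8^2)/14 = 98/14 = 7, a_8 = floor((12 + 8)/7) = 2.
  m_9 = 7*2 - 8 = 6, d_9 = (162 - 6^2)/7 = 126/7 = 18, a_9 = floor((12 + 6)/18) = 1.
  m_10 = 18*1 - 6 = 12, d_10 = (162 - 12^2)/18 = 18/18 = 1, a_10 = floor((12 + 12)/1) = 24.
  m_11 = 1*24 - 12 = 12, d_11 = (162 - 12^2)/1 = 18/1 = 18: (m_11, d_11) = (m_1, d_1) = (12, 18), so from here the quotients repeat a_1, ..., a_10; the period length is 10.
Hence the expansion of sqrt(162) is a_0 = 12 followed by the repeating block 1, 2, 1, 2, 12, 2, 1, 2, 1, 24 (period 10).

[12; (1, 2, 1, 2, 12, 2, 1, 2, 1, 24)]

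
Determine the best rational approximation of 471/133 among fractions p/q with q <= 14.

46/13

Expand x = 471/133 as a continued fraction with the Euclidean algorithm:
  471 = 3*133 + 72, so a_0 = 3.
  133 = 1*72 + 61, so a_1 = 1.
  72 = 1*61 + 11, so a_2 = 1.
  61 = 5*11 + 6, so a_3 = 5.
  11 = 1*6 + 5, so a_4 = 1.
  6 = 1*5 + 1, so a_5 = 1.
  5 = 5*1 + 0, so a_6 = 5.
so x = [3; 1, 1, 5, 1, 1, 5].
Convergents (p_i = a_i*p_{i-1} + p_{i-2}, q_i = a_i*q_{i-1} + q_{i-2} with p_{-2}=0, p_{-1}=1, q_{-2}=1, q_{-1}=0), until the denominator exceeds 14:
  i=0: a_0=3, p_0 = 3*1 + 0 = 3, q_0 = 3*0 + 1 = 1.
  i=1: a_1=1, p_1 = 1*3 + 1 = 4, q_1 = 1*1 + 0 = 1.
  i=2: a_2=1, p_2 = 1*4 + 3 = 7, q_2 = 1*1 + 1 = 2.
  i=3: a_3=5, p_3 = 5*7 + 4 = 39, q_3 = 5*2 + 1 = 11.
  i=4: a_4=1, p_4 = 1*39 + 7 = 46, q_4 = 1*11 + 2 = 13.
  i=5: a_5=1, p_5 = 1*46 + 39 = 85, q_5 = 1*13 + 11 = 24.
q_5 = 24 > 14, so the last convergent with denominator <= 14 is p_4/q_4 = 46/13.
The closest fraction with denominator <= 14 is either p_4/q_4 or the intermediate fraction (k*p_4 + p_3)/(k*q_4 + q_3) with the largest k >= 1 whose denominator stays <= 14; these approach x as k grows, and every other convergent or intermediate fraction in range is farther away.
Largest k: floor((14 - q_3)/q_4) = floor((14 - 11)/13) = 0.
Since k = 0, no intermediate fraction beyond p_4/q_4 has denominator <= 14, so the convergent 46/13 is the closest (its error is |471*13 - 46*133|/(133*13) = 5/1729).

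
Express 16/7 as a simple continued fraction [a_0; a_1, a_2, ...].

[2; 3, 2]

Run the Euclidean algorithm on 16 and 7; the successive quotients are the partial quotients a_0, a_1, ... (each step inverts the fractional part left over by the previous one):
  16 = 2*7 + 2, so a_0 = 2.
  7 = 3*2 + 1, so a_1 = 3.
  2 = 2*1 + 0, so a_2 = 2.
The remainder reaches 0 after 3 divisions, so the expansion has 3 partial quotients, read off in order.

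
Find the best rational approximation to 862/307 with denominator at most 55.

73/26

Expand x = 862/307 as a continued fraction with the Euclidean algorithm:
  862 = 2*307 + 248, so a_0 = 2.
  307 = 1*248 + 59, so a_1 = 1.
  248 = 4*59 + 12, so a_2 = 4.
  59 = 4*12 + 11, so a_3 = 4.
  12 = 1*11 + 1, so a_4 = 1.
  11 = 11*1 + 0, so a_5 = 11.
so x = [2; 1, 4, 4, 1, 11].
Convergents (p_i = a_i*p_{i-1} + p_{i-2}, q_i = a_i*q_{i-1} + q_{i-2} with p_{-2}=0, p_{-1}=1, q_{-2}=1, q_{-1}=0), until the denominator exceeds 55:
  i=0: a_0=2, p_0 = 2*1 + 0 = 2, q_0 = 2*0 + 1 = 1.
  i=1: a_1=1, p_1 = 1*2 + 1 = 3, q_1 = 1*1 + 0 = 1.
  i=2: a_2=4, p_2 = 4*3 + 2 = 14, q_2 = 4*1 + 1 = 5.
  i=3: a_3=4, p_3 = 4*14 + 3 = 59, q_3 = 4*5 + 1 = 21.
  i=4: a_4=1, p_4 = 1*59 + 14 = 73, q_4 = 1*21 + 5 = 26.
  i=5: a_5=11, p_5 = 11*73 + 59 = 862, q_5 = 11*26 + 21 = 307.
q_5 = 307 > 55, so the last convergent with denominator <= 55 is p_4/q_4 = 73/26.
The closest fraction with denominator <= 55 is either p_4/q_4 or the intermediate fraction (k*p_4 + p_3)/(k*q_4 + q_3) with the largest k >= 1 whose denominator stays <= 55; these approach x as k grows, and every other convergent or intermediate fraction in range is farther away.
Largest k: floor((55 - q_3)/q_4) = floor((55 - 21)/26) = 1.
That gives (1*73 + 59)/(1*26 + 21) = 132/47.
Compare the errors: |x - 73/26| = |862*26 - 73*307|/(307*26) = 1/7982, and |x - 132/47| = |862*47 - 132*307|/(307*47) = 10/14429.
Cross-multiplying, 1*14429 = 14429 < 79820 = 10*7982, so 1/7982 is smaller: the convergent 73/26 is closer to x than 132/47.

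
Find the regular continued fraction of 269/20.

Run the Euclidean algorithm on 269 and 20; the successive quotients are the partial quotients a_0, a_1, ... (each step inverts the fractional part left over by the previous one):
  269 = 13*20 + 9, so a_0 = 13.
  20 = 2*9 + 2, so a_1 = 2.
  9 = 4*2 + 1, so a_2 = 4.
  2 = 2*1 + 0, so a_3 = 2.
The remainder reaches 0 after 4 divisions, so the expansion has 4 partial quotients, read off in order.

[13; 2, 4, 2]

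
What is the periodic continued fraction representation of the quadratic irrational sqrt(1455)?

[38; (6, 1, 11, 1, 6, 76)]

Write x_i = (sqrt(1455) + m_i)/d_i with (m_0, d_0) = (0, 1). a_0 = floor(sqrt(1455)) = 38, since 38^2 = 1444 <= 1455 < 1521 = 39^2.
Iterate m_{i+1} = d_i*a_i - m_i, d_{i+1} = (1455 - m_{i+1}^2)/d_i, a_{i+1} = floor((a_0 + m_{i+1})/d_{i+1}):
  m_1 = 1*38 - 0 = 38, d_1 = (1455 - 38^2)/1 = 11/1 = 11, a_1 = floor((38 + 38)/11) = 6.
  m_2 = 11*6 - 38 = 28, d_2 = (1455 - 28^2)/11 = 671/11 = 61, a_2 = floor((38 + 28)/61) = 1.
  m_3 = 61*1 - 28 = 33, d_3 = (1455 - 33^2)/61 = 366/61 = 6, a_3 = floor((38 + 33)/6) = 11.
  m_4 = 6*11 - 33 = 33, d_4 = (1455 - 33^2)/6 = 366/6 = 61, a_4 = floor((38 + 33)/61) = 1.
  m_5 = 61*1 - 33 = 28, d_5 = (1455 - 28^2)/61 = 671/61 = 11, a_5 = floor((38 + 28)/11) = 6.
  m_6 = 11*6 - 28 = 38, d_6 = (1455 - 38^2)/11 = 11/11 = 1, a_6 = floor((38 + 38)/1) = 76.
  m_7 = 1*76 - 38 = 38, d_7 = (1455 - 38^2)/1 = 11/1 = 11: (m_7, d_7) = (m_1, d_1) = (38, 11), so from here the quotients repeat a_1, ..., a_6; the period length is 6.
Hence the expansion of sqrt(1455) is a_0 = 38 followed by the repeating block 6, 1, 11, 1, 6, 76 (period 6).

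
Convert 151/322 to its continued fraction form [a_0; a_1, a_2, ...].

[0; 2, 7, 1, 1, 4, 2]

Run the Euclidean algorithm on 151 and 322; the successive quotients are the partial quotients a_0, a_1, ... (each step inverts the fractional part left over by the previous one):
  151 = 0*322 + 151, so a_0 = 0.
  322 = 2*151 + 20, so a_1 = 2.
  151 = 7*20 + 11, so a_2 = 7.
  20 = 1*11 + 9, so a_3 = 1.
  11 = 1*9 + 2, so a_4 = 1.
  9 = 4*2 + 1, so a_5 = 4.
  2 = 2*1 + 0, so a_6 = 2.
The remainder reaches 0 after 7 divisions, so the expansion has 7 partial quotients, read off in order.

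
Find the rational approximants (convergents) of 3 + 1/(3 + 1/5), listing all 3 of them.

Using the convergent recurrence p_i = a_i*p_{i-1} + p_{i-2}, q_i = a_i*q_{i-1} + q_{i-2} with p_{-2}=0, p_{-1}=1, q_{-2}=1, q_{-1}=0:
  i=0: a_0=3, p_0 = 3*1 + 0 = 3, q_0 = 3*0 + 1 = 1.
  i=1: a_1=3, p_1 = 3*3 + 1 = 10, q_1 = 3*1 + 0 = 3.
  i=2: a_2=5, p_2 = 5*10 + 3 = 53, q_2 = 5*3 + 1 = 16.

3/1, 10/3, 53/16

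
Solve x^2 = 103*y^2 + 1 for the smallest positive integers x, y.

First expand sqrt(103) as a continued fraction. With x_i = (sqrt(103) + m_i)/d_i and (m_0, d_0) = (0, 1): a_0 = floor(sqrt(103)) = 10, since 10^2 = 100 <= 103 < 121 = 11^2.
Iterate m_{i+1} = d_i*a_i - m_i, d_{i+1} = (103 - m_{i+1}^2)/d_i, a_{i+1} = floor((a_0 + m_{i+1})/d_{i+1}):
  m_1 = 1*10 - 0 = 10, d_1 = (103 - 10^2)/1 = 3/1 = 3, a_1 = floor((10 + 10)/3) = 6.
  m_2 = 3*6 - 10 = 8, d_2 = (103 - 8^2)/3 = 39/3 = 13, a_2 = floor((10 + 8)/13) = 1.
  m_3 = 13*1 - 8 = 5, d_3 = (103 - 5^2)/13 = 78/13 = 6, a_3 = floor((10 + 5)/6) = 2.
  m_4 = 6*2 - 5 = 7, d_4 = (103 - 7^2)/6 = 54/6 = 9, a_4 = floor((10 + 7)/9) = 1.
  m_5 = 9*1 - 7 = 2, d_5 = (103 - 2^2)/9 = 99/9 = 11, a_5 = floor((10 + 2)/11) = 1.
  m_6 = 11*1 - 2 = 9, d_6 = (103 - 9^2)/11 = 22/11 = 2, a_6 = floor((10 + 9)/2) = 9.
  m_7 = 2*9 - 9 = 9, d_7 = (103 - 9^2)/2 = 22/2 = 11, a_7 = floor((10 + 9)/11) = 1.
  m_8 = 11*1 - 9 = 2, d_8 = (103 - 2^2)/11 = 99/11 = 9, a_8 = floor((10 + 2)/9) = 1.
  m_9 = 9*1 - 2 = 7, d_9 = (103 - 7^2)/9 = 54/9 = 6, a_9 = floor((10 + 7)/6) = 2.
  m_10 = 6*2 - 7 = 5, d_10 = (103 - 5^2)/6 = 78/6 = 13, a_10 = floor((10 + 5)/13) = 1.
  m_11 = 13*1 - 5 = 8, d_11 = (103 - 8^2)/13 = 39/13 = 3, a_11 = floor((10 + 8)/3) = 6.
  m_12 = 3*6 - 8 = 10, d_12 = (103 - 10^2)/3 = 3/3 = 1, a_12 = floor((10 + 10)/1) = 20.
  m_13 = 1*20 - 10 = 10, d_13 = (103 - 10^2)/1 = 3/1 = 3: (m_13, d_13) = (m_1, d_1) = (10, 3), so from here the quotients repeat a_1, ..., a_12; the period length is 12.
So sqrt(103) = [10; (6, 1, 2, 1, 1, 9, 1, 1, 2, 1, 6, 20)] with period length k = 12.
k is even, so the fundamental solution of x^2 - 103y^2 = 1 is (p_{k-1}, q_{k-1}) = (p_11, q_11); compute convergents through index 11.
Convergents (p_i = a_i*p_{i-1} + p_{i-2}, q_i = a_i*q_{i-1} + q_{i-2} with p_{-2}=0, p_{-1}=1, q_{-2}=1, q_{-1}=0):
  i=0: a_0=10, p_0 = 10*1 + 0 = 10, q_0 = 10*0 + 1 = 1.
  i=1: a_1=6, p_1 = 6*10 + 1 = 61, q_1 = 6*1 + 0 = 6.
  i=2: a_2=1, p_2 = 1*61 + 10 = 71, q_2 = 1*6 + 1 = 7.
  i=3: a_3=2, p_3 = 2*71 + 61 = 203, q_3 = 2*7 + 6 = 20.
  i=4: a_4=1, p_4 = 1*203 + 71 = 274, q_4 = 1*20 + 7 = 27.
  i=5: a_5=1, p_5 = 1*274 + 203 = 477, q_5 = 1*27 + 20 = 47.
  i=6: a_6=9, p_6 = 9*477 + 274 = 4567, q_6 = 9*47 + 27 = 450.
  i=7: a_7=1, p_7 = 1*4567 + 477 = 5044, q_7 = 1*450 + 47 = 497.
  i=8: a_8=1, p_8 = 1*5044 + 4567 = 9611, q_8 = 1*497 + 450 = 947.
  i=9: a_9=2, p_9 = 2*9611 + 5044 = 24266, q_9 = 2*947 + 497 = 2391.
  i=10: a_10=1, p_10 = 1*24266 + 9611 = 33877, q_10 = 1*2391 + 947 = 3338.
  i=11: a_11=6, p_11 = 6*33877 + 24266 = 227528, q_11 = 6*3338 + 2391 = 22419.
Check: 227528^2 - 103*22419^2 = 51768990784 - 51768990783 = 1, so (x, y) = (227528, 22419) solves the equation, and by the theorem it is the least positive solution.

(x, y) = (227528, 22419)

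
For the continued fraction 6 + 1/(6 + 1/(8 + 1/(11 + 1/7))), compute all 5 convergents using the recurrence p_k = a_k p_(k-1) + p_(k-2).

6/1, 37/6, 302/49, 3359/545, 23815/3864

Using the convergent recurrence p_i = a_i*p_{i-1} + p_{i-2}, q_i = a_i*q_{i-1} + q_{i-2} with p_{-2}=0, p_{-1}=1, q_{-2}=1, q_{-1}=0:
  i=0: a_0=6, p_0 = 6*1 + 0 = 6, q_0 = 6*0 + 1 = 1.
  i=1: a_1=6, p_1 = 6*6 + 1 = 37, q_1 = 6*1 + 0 = 6.
  i=2: a_2=8, p_2 = 8*37 + 6 = 302, q_2 = 8*6 + 1 = 49.
  i=3: a_3=11, p_3 = 11*302 + 37 = 3359, q_3 = 11*49 + 6 = 545.
  i=4: a_4=7, p_4 = 7*3359 + 302 = 23815, q_4 = 7*545 + 49 = 3864.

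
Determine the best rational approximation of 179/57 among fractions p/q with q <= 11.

22/7

Expand x = 179/57 as a continued fraction with the Euclidean algorithm:
  179 = 3*57 + 8, so a_0 = 3.
  57 = 7*8 + 1, so a_1 = 7.
  8 = 8*1 + 0, so a_2 = 8.
so x = [3; 7, 8].
Convergents (p_i = a_i*p_{i-1} + p_{i-2}, q_i = a_i*q_{i-1} + q_{i-2} with p_{-2}=0, p_{-1}=1, q_{-2}=1, q_{-1}=0), until the denominator exceeds 11:
  i=0: a_0=3, p_0 = 3*1 + 0 = 3, q_0 = 3*0 + 1 = 1.
  i=1: a_1=7, p_1 = 7*3 + 1 = 22, q_1 = 7*1 + 0 = 7.
  i=2: a_2=8, p_2 = 8*22 + 3 = 179, q_2 = 8*7 + 1 = 57.
q_2 = 57 > 11, so the last convergent with denominator <= 11 is p_1/q_1 = 22/7.
The closest fraction with denominator <= 11 is either p_1/q_1 or the intermediate fraction (k*p_1 + p_0)/(k*q_1 + q_0) with the largest k >= 1 whose denominator stays <= 11; these approach x as k grows, and every other convergent or intermediate fraction in range is farther away.
Largest k: floor((11 - q_0)/q_1) = floor((11 - 1)/7) = 1.
That gives (1*22 + 3)/(1*7 + 1) = 25/8.
Compare the errors: |x - 22/7| = |179*7 - 22*57|/(57*7) = 1/399, and |x - 25/8| = |179*8 - 25*57|/(57*8) = 7/456.
Cross-multiplying, 1*456 = 456 < 2793 = 7*399, so 1/399 is smaller: the convergent 22/7 is closer to x than 25/8.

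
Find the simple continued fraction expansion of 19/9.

Run the Euclidean algorithm on 19 and 9; the successive quotients are the partial quotients a_0, a_1, ... (each step inverts the fractional part left over by the previous one):
  19 = 2*9 + 1, so a_0 = 2.
  9 = 9*1 + 0, so a_1 = 9.
The remainder reaches 0 after 2 divisions, so the expansion has 2 partial quotients, read off in order.

[2; 9]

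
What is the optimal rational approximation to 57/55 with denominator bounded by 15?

16/15

Expand x = 57/55 as a continued fraction with the Euclidean algorithm:
  57 = 1*55 + 2, so a_0 = 1.
  55 = 27*2 + 1, so a_1 = 27.
  2 = 2*1 + 0, so a_2 = 2.
so x = [1; 27, 2].
Convergents (p_i = a_i*p_{i-1} + p_{i-2}, q_i = a_i*q_{i-1} + q_{i-2} with p_{-2}=0, p_{-1}=1, q_{-2}=1, q_{-1}=0), until the denominator exceeds 15:
  i=0: a_0=1, p_0 = 1*1 + 0 = 1, q_0 = 1*0 + 1 = 1.
  i=1: a_1=27, p_1 = 27*1 + 1 = 28, q_1 = 27*1 + 0 = 27.
q_1 = 27 > 15, so the last convergent with denominator <= 15 is p_0/q_0 = 1/1.
The closest fraction with denominator <= 15 is either p_0/q_0 or the intermediate fraction (k*p_0 + p_{-1})/(k*q_0 + q_{-1}) with the largest k >= 1 whose denominator stays <= 15; these approach x as k grows, and every other convergent or intermediate fraction in range is farther away.
Largest k: floor((15 - q_{-1})/q_0) = floor((15 - 0)/1) = 15 (using the seeds p_{-1} = 1, q_{-1} = 0).
That gives (15*1 + 1)/(15*1 + 0) = 16/15.
Compare the errors: |x - 1/1| = |57*1 - 1*55|/(55*1) = 2/55, and |x - 16/15| = |57*15 - 16*55|/(55*15) = 25/825.
Cross-multiplying, 25*55 = 1375 < 1650 = 2*825, so 25/825 is smaller: the intermediate fraction 16/15 is closer to x than 1/1.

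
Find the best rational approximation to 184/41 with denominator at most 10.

Expand x = 184/41 as a continued fraction with the Euclidean algorithm:
  184 = 4*41 + 20, so a_0 = 4.
  41 = 2*20 + 1, so a_1 = 2.
  20 = 20*1 + 0, so a_2 = 20.
so x = [4; 2, 20].
Convergents (p_i = a_i*p_{i-1} + p_{i-2}, q_i = a_i*q_{i-1} + q_{i-2} with p_{-2}=0, p_{-1}=1, q_{-2}=1, q_{-1}=0), until the denominator exceeds 10:
  i=0: a_0=4, p_0 = 4*1 + 0 = 4, q_0 = 4*0 + 1 = 1.
  i=1: a_1=2, p_1 = 2*4 + 1 = 9, q_1 = 2*1 + 0 = 2.
  i=2: a_2=20, p_2 = 20*9 + 4 = 184, q_2 = 20*2 + 1 = 41.
q_2 = 41 > 10, so the last convergent with denominator <= 10 is p_1/q_1 = 9/2.
The closest fraction with denominator <= 10 is either p_1/q_1 or the intermediate fraction (k*p_1 + p_0)/(k*q_1 + q_0) with the largest k >= 1 whose denominator stays <= 10; these approach x as k grows, and every other convergent or intermediate fraction in range is farther away.
Largest k: floor((10 - q_0)/q_1) = floor((10 - 1)/2) = 4.
That gives (4*9 + 4)/(4*2 + 1) = 40/9.
Compare the errors: |x - 9/2| = |184*2 - 9*41|/(41*2) = 1/82, and |x - 40/9| = |184*9 - 40*41|/(41*9) = 16/369.
Cross-multiplying, 1*369 = 369 < 1312 = 16*82, so 1/82 is smaller: the convergent 9/2 is closer to x than 40/9.

9/2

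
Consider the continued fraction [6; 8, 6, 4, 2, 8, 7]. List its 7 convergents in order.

Using the convergent recurrence p_i = a_i*p_{i-1} + p_{i-2}, q_i = a_i*q_{i-1} + q_{i-2} with p_{-2}=0, p_{-1}=1, q_{-2}=1, q_{-1}=0:
  i=0: a_0=6, p_0 = 6*1 + 0 = 6, q_0 = 6*0 + 1 = 1.
  i=1: a_1=8, p_1 = 8*6 + 1 = 49, q_1 = 8*1 + 0 = 8.
  i=2: a_2=6, p_2 = 6*49 + 6 = 300, q_2 = 6*8 + 1 = 49.
  i=3: a_3=4, p_3 = 4*300 + 49 = 1249, q_3 = 4*49 + 8 = 204.
  i=4: a_4=2, p_4 = 2*1249 + 300 = 2798, q_4 = 2*204 + 49 = 457.
  i=5: a_5=8, p_5 = 8*2798 + 1249 = 23633, q_5 = 8*457 + 204 = 3860.
  i=6: a_6=7, p_6 = 7*23633 + 2798 = 168229, q_6 = 7*3860 + 457 = 27477.

6/1, 49/8, 300/49, 1249/204, 2798/457, 23633/3860, 168229/27477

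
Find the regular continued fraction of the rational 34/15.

[2; 3, 1, 3]

Run the Euclidean algorithm on 34 and 15; the successive quotients are the partial quotients a_0, a_1, ... (each step inverts the fractional part left over by the previous one):
  34 = 2*15 + 4, so a_0 = 2.
  15 = 3*4 + 3, so a_1 = 3.
  4 = 1*3 + 1, so a_2 = 1.
  3 = 3*1 + 0, so a_3 = 3.
The remainder reaches 0 after 4 divisions, so the expansion has 4 partial quotients, read off in order.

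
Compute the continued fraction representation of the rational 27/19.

Run the Euclidean algorithm on 27 and 19; the successive quotients are the partial quotients a_0, a_1, ... (each step inverts the fractional part left over by the previous one):
  27 = 1*19 + 8, so a_0 = 1.
  19 = 2*8 + 3, so a_1 = 2.
  8 = 2*3 + 2, so a_2 = 2.
  3 = 1*2 + 1, so a_3 = 1.
  2 = 2*1 + 0, so a_4 = 2.
The remainder reaches 0 after 5 divisions, so the expansion has 5 partial quotients, read off in order.

[1; 2, 2, 1, 2]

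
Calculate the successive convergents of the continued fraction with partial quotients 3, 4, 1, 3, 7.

3/1, 13/4, 16/5, 61/19, 443/138

Using the convergent recurrence p_i = a_i*p_{i-1} + p_{i-2}, q_i = a_i*q_{i-1} + q_{i-2} with p_{-2}=0, p_{-1}=1, q_{-2}=1, q_{-1}=0:
  i=0: a_0=3, p_0 = 3*1 + 0 = 3, q_0 = 3*0 + 1 = 1.
  i=1: a_1=4, p_1 = 4*3 + 1 = 13, q_1 = 4*1 + 0 = 4.
  i=2: a_2=1, p_2 = 1*13 + 3 = 16, q_2 = 1*4 + 1 = 5.
  i=3: a_3=3, p_3 = 3*16 + 13 = 61, q_3 = 3*5 + 4 = 19.
  i=4: a_4=7, p_4 = 7*61 + 16 = 443, q_4 = 7*19 + 5 = 138.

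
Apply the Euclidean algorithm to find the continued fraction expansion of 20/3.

Run the Euclidean algorithm on 20 and 3; the successive quotients are the partial quotients a_0, a_1, ... (each step inverts the fractional part left over by the previous one):
  20 = 6*3 + 2, so a_0 = 6.
  3 = 1*2 + 1, so a_1 = 1.
  2 = 2*1 + 0, so a_2 = 2.
The remainder reaches 0 after 3 divisions, so the expansion has 3 partial quotients, read off in order.

[6; 1, 2]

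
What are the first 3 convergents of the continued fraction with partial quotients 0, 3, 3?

Using the convergent recurrence p_i = a_i*p_{i-1} + p_{i-2}, q_i = a_i*q_{i-1} + q_{i-2} with p_{-2}=0, p_{-1}=1, q_{-2}=1, q_{-1}=0:
  i=0: a_0=0, p_0 = 0*1 + 0 = 0, q_0 = 0*0 + 1 = 1.
  i=1: a_1=3, p_1 = 3*0 + 1 = 1, q_1 = 3*1 + 0 = 3.
  i=2: a_2=3, p_2 = 3*1 + 0 = 3, q_2 = 3*3 + 1 = 10.

0/1, 1/3, 3/10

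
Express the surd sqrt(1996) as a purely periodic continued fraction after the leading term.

Write x_i = (sqrt(1996) + m_i)/d_i with (m_0, d_0) = (0, 1). a_0 = floor(sqrt(1996)) = 44, since 44^2 = 1936 <= 1996 < 2025 = 45^2.
Iterate m_{i+1} = d_i*a_i - m_i, d_{i+1} = (1996 - m_{i+1}^2)/d_i, a_{i+1} = floor((a_0 + m_{i+1})/d_{i+1}):
  m_1 = 1*44 - 0 = 44, d_1 = (1996 - 44^2)/1 = 60/1 = 60, a_1 = floor((44 + 44)/60) = 1.
  m_2 = 60*1 - 44 = 16, d_2 = (1996 - 16^2)/60 = 1740/60 = 29, a_2 = floor((44 + 16)/29) = 2.
  m_3 = 29*2 - 16 = 42, d_3 = (1996 - 42^2)/29 = 232/29 = 8, a_3 = floor((44 + 42)/8) = 10.
  m_4 = 8*10 - 42 = 38, d_4 = (1996 - 38^2)/8 = 552/8 = 69, a_4 = floor((44 + 38)/69) = 1.
  m_5 = 69*1 - 38 = 31, d_5 = (1996 - 31^2)/69 = 1035/69 = 15, a_5 = floor((44 + 31)/15) = 5.
  m_6 = 15*5 - 31 = 44, d_6 = (1996 - 44^2)/15 = 60/15 = 4, a_6 = floor((44 + 44)/4) = 22.
  m_7 = 4*22 - 44 = 44, d_7 = (1996 - 44^2)/4 = 60/4 = 15, a_7 = floor((44 + 44)/15) = 5.
  m_8 = 15*5 - 44 = 31, d_8 = (1996 - 31^2)/15 = 1035/15 = 69, a_8 = floor((44 + 31)/69) = 1.
  m_9 = 69*1 - 31 = 38, d_9 = (1996 - 38^2)/69 = 552/69 = 8, a_9 = floor((44 + 38)/8) = 10.
  m_10 = 8*10 - 38 = 42, d_10 = (1996 - 42^2)/8 = 232/8 = 29, a_10 = floor((44 + 42)/29) = 2.
  m_11 = 29*2 - 42 = 16, d_11 = (1996 - 16^2)/29 = 1740/29 = 60, a_11 = floor((44 + 16)/60) = 1.
  m_12 = 60*1 - 16 = 44, d_12 = (1996 - 44^2)/60 = 60/60 = 1, a_12 = floor((44 + 44)/1) = 88.
  m_13 = 1*88 - 44 = 44, d_13 = (1996 - 44^2)/1 = 60/1 = 60: (m_13, d_13) = (m_1, d_1) = (44, 60), so from here the quotients repeat a_1, ..., a_12; the period length is 12.
Hence the expansion of sqrt(1996) is a_0 = 44 followed by the repeating block 1, 2, 10, 1, 5, 22, 5, 1, 10, 2, 1, 88 (period 12).

[44; (1, 2, 10, 1, 5, 22, 5, 1, 10, 2, 1, 88)]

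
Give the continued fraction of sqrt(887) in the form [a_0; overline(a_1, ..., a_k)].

Write x_i = (sqrt(887) + m_i)/d_i with (m_0, d_0) = (0, 1). a_0 = floor(sqrt(887)) = 29, since 29^2 = 841 <= 887 < 900 = 30^2.
Iterate m_{i+1} = d_i*a_i - m_i, d_{i+1} = (887 - m_{i+1}^2)/d_i, a_{i+1} = floor((a_0 + m_{i+1})/d_{i+1}):
  m_1 = 1*29 - 0 = 29, d_1 = (887 - 29^2)/1 = 46/1 = 46, a_1 = floor((29 + 29)/46) = 1.
  m_2 = 46*1 - 29 = 17, d_2 = (887 - 17^2)/46 = 598/46 = 13, a_2 = floor((29 + 17)/13) = 3.
  m_3 = 13*3 - 17 = 22, d_3 = (887 - 22^2)/13 = 403/13 = 31, a_3 = floor((29 + 22)/31) = 1.
  m_4 = 31*1 - 22 = 9, d_4 = (887 - 9^2)/31 = 806/31 = 26, a_4 = floor((29 + 9)/26) = 1.
  m_5 = 26*1 - 9 = 17, d_5 = (887 - 17^2)/26 = 598/26 = 23, a_5 = floor((29 + 17)/23) = 2.
  m_6 = 23*2 - 17 = 29, d_6 = (887 - 29^2)/23 = 46/23 = 2, a_6 = floor((29 + 29)/2) = 29.
  m_7 = 2*29 - 29 = 29, d_7 = (887 - 29^2)/2 = 46/2 = 23, a_7 = floor((29 + 29)/23) = 2.
  m_8 = 23*2 - 29 = 17, d_8 = (887 - 17^2)/23 = 598/23 = 26, a_8 = floor((29 + 17)/26) = 1.
  m_9 = 26*1 - 17 = 9, d_9 = (887 - 9^2)/26 = 806/26 = 31, a_9 = floor((29 + 9)/31) = 1.
  m_10 = 31*1 - 9 = 22, d_10 = (887 - 22^2)/31 = 403/31 = 13, a_10 = floor((29 + 22)/13) = 3.
  m_11 = 13*3 - 22 = 17, d_11 = (887 - 17^2)/13 = 598/13 = 46, a_11 = floor((29 + 17)/46) = 1.
  m_12 = 46*1 - 17 = 29, d_12 = (887 - 29^2)/46 = 46/46 = 1, a_12 = floor((29 + 29)/1) = 58.
  m_13 = 1*58 - 29 = 29, d_13 = (887 - 29^2)/1 = 46/1 = 46: (m_13, d_13) = (m_1, d_1) = (29, 46), so from here the quotients repeat a_1, ..., a_12; the period length is 12.
Hence the expansion of sqrt(887) is a_0 = 29 followed by the repeating block 1, 3, 1, 1, 2, 29, 2, 1, 1, 3, 1, 58 (period 12).

[29; overline(1, 3, 1, 1, 2, 29, 2, 1, 1, 3, 1, 58)]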